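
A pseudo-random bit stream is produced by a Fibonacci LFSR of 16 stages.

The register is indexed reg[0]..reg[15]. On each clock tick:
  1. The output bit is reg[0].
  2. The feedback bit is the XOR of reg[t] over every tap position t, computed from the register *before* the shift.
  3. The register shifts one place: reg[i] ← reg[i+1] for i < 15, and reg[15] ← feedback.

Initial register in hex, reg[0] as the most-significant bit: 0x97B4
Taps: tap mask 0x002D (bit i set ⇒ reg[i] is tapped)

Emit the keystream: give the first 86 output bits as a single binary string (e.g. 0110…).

10010111101101001000001001010010110100111101010101111000100001000100111000111110110000

k : reg_k → out_k, fb_k
0: 1001011110110100 → 1, fb=1
1: 0010111101101001 → 0, fb=0
2: 0101111011010010 → 0, fb=0
3: 1011110110100100 → 1, fb=0
4: 0111101101001000 → 0, fb=0
5: 1111011010010000 → 1, fb=0
6: 1110110100100000 → 1, fb=1
7: 1101101001000001 → 1, fb=0
8: 1011010010000010 → 1, fb=0
9: 0110100100000100 → 0, fb=1
10: 1101001000001001 → 1, fb=0
11: 1010010000010010 → 1, fb=1
12: 0100100000100101 → 0, fb=0
13: 1001000001001010 → 1, fb=0
14: 0010000010010100 → 0, fb=1
15: 0100000100101001 → 0, fb=0
16: 1000001001010010 → 1, fb=1
17: 0000010010100101 → 0, fb=1
18: 0000100101001011 → 0, fb=0
19: 0001001010010110 → 0, fb=1
20: 0010010100101101 → 0, fb=0
21: 0100101001011010 → 0, fb=0
22: 1001010010110100 → 1, fb=1
23: 0010100101101001 → 0, fb=1
24: 0101001011010011 → 0, fb=1
25: 1010010110100111 → 1, fb=1
26: 0100101101001111 → 0, fb=0
27: 1001011010011110 → 1, fb=1
28: 0010110100111101 → 0, fb=0
29: 0101101001111010 → 0, fb=1
30: 1011010011110101 → 1, fb=0
31: 0110100111101010 → 0, fb=1
32: 1101001111010101 → 1, fb=0
33: 1010011110101010 → 1, fb=1
34: 0100111101010101 → 0, fb=1
35: 1001111010101011 → 1, fb=1
36: 0011110101010111 → 0, fb=1
37: 0111101010101111 → 0, fb=0
38: 1111010101011110 → 1, fb=0
39: 1110101010111100 → 1, fb=0
40: 1101010101111000 → 1, fb=1
41: 1010101011110001 → 1, fb=0
42: 0101010111100010 → 0, fb=0
43: 1010101111000100 → 1, fb=0
44: 0101011110001000 → 0, fb=0
45: 1010111100010000 → 1, fb=1
46: 0101111000100001 → 0, fb=0
47: 1011110001000010 → 1, fb=0
48: 0111100010000100 → 0, fb=0
49: 1111000100001000 → 1, fb=1
50: 1110001000010001 → 1, fb=0
51: 1100010000100010 → 1, fb=0
52: 1000100001000100 → 1, fb=1
53: 0001000010001001 → 0, fb=1
54: 0010000100010011 → 0, fb=1
55: 0100001000100111 → 0, fb=0
56: 1000010001001110 → 1, fb=0
57: 0000100010011100 → 0, fb=0
58: 0001000100111000 → 0, fb=1
59: 0010001001110001 → 0, fb=1
60: 0100010011100011 → 0, fb=1
61: 1000100111000111 → 1, fb=1
62: 0001001110001111 → 0, fb=1
63: 0010011100011111 → 0, fb=0
64: 0100111000111110 → 0, fb=1
65: 1001110001111101 → 1, fb=1
66: 0011100011111011 → 0, fb=0
67: 0111000111110110 → 0, fb=0
68: 1110001111101100 → 1, fb=0
69: 1100011111011000 → 1, fb=0
70: 1000111110110000 → 1, fb=0
71: 0001111101100000 → 0, fb=0
72: 0011111011000000 → 0, fb=1
73: 0111110110000001 → 0, fb=1
74: 1111101100000011 → 1, fb=1
75: 1111011000000111 → 1, fb=0
76: 1110110000001110 → 1, fb=1
77: 1101100000011101 → 1, fb=0
78: 1011000000111010 → 1, fb=1
79: 0110000001110101 → 0, fb=1
80: 1100000011101011 → 1, fb=1
81: 1000000111010111 → 1, fb=1
82: 0000001110101111 → 0, fb=0
83: 0000011101011110 → 0, fb=1
84: 0000111010111101 → 0, fb=1
85: 0001110101111011 → 0, fb=0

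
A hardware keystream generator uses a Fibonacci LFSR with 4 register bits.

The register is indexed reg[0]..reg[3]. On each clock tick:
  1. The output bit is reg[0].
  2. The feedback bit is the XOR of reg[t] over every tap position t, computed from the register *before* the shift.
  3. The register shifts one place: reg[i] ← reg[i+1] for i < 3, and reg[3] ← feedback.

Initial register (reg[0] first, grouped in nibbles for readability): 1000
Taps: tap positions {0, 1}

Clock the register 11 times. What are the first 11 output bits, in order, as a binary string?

10001001101

tick  register→output (feedback)
  0  1000→1 (1)
  1  0001→0 (0)
  2  0010→0 (0)
  3  0100→0 (1)
  4  1001→1 (1)
  5  0011→0 (0)
  6  0110→0 (1)
  7  1101→1 (0)
  8  1010→1 (1)
  9  0101→0 (1)
 10  1011→1 (1)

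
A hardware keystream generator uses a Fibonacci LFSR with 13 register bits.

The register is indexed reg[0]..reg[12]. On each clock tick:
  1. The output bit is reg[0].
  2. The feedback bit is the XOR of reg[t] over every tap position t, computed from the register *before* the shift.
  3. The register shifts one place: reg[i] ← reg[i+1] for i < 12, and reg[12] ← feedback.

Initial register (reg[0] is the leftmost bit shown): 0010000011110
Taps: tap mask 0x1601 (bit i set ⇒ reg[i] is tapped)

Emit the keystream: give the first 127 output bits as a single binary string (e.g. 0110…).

0010000011110000000001011011011011101011101011111001101011110110010100001100010001110101011011110010100010111001010100110001000

tick  register→output (feedback)
  0  0010000011110→0 (0)
  1  0100000111100→0 (0)
  2  1000001111000→1 (0)
  3  0000011110000→0 (0)
  4  0000111100000→0 (0)
  5  0001111000000→0 (0)
  6  0011110000000→0 (0)
  7  0111100000000→0 (0)
  8  1111000000000→1 (1)
  9  1110000000001→1 (0)
 10  1100000000010→1 (1)
 11  1000000000101→1 (1)
 12  0000000001011→0 (0)
 13  0000000010110→0 (1)
 14  0000000101101→0 (1)
 15  0000001011011→0 (0)
 16  0000010110110→0 (1)
 17  0000101101101→0 (1)
 18  0001011011011→0 (0)
 19  0010110110110→0 (1)
 20  0101101101101→0 (1)
 21  1011011011011→1 (1)
 22  0110110110111→0 (0)
 23  1101101101110→1 (1)
 24  1011011011101→1 (0)
 25  0110110111010→0 (1)
 26  1101101110101→1 (1)
 27  1011011101011→1 (1)
 28  0110111010111→0 (0)
 29  1101110101110→1 (1)
 30  1011101011101→1 (0)
 31  0111010111010→0 (1)
 32  1110101110101→1 (1)
 33  1101011101011→1 (1)
 34  1010111010111→1 (1)
 35  0101110101111→0 (1)
 36  1011101011111→1 (0)
 37  0111010111110→0 (0)
 38  1110101111100→1 (1)
 39  1101011111001→1 (1)
 40  1010111110011→1 (0)
 41  0101111100110→0 (1)
 42  1011111001101→1 (0)
 43  0111110011010→0 (1)
 44  1111100110101→1 (1)
 45  1111001101011→1 (1)
 46  1110011010111→1 (1)
 47  1100110101111→1 (0)
 48  1001101011110→1 (1)
 49  0011010111101→0 (1)
 50  0110101111011→0 (0)
 51  1101011110110→1 (0)
 52  1010111101100→1 (1)
 53  0101111011001→0 (0)
 54  1011110110010→1 (1)
 55  0111101100101→0 (0)
 56  1111011001010→1 (0)
 57  1110110010100→1 (0)
 58  1101100101000→1 (0)
 59  1011001010000→1 (1)
 60  0110010100001→0 (1)
 61  1100101000011→1 (0)
 62  1001010000110→1 (0)
 63  0010100001100→0 (0)
 64  0101000011000→0 (1)
 65  1010000110001→1 (0)
 66  0100001100010→0 (0)
 67  1000011000100→1 (0)
 68  0000110001000→0 (1)
 69  0001100010001→0 (1)
 70  0011000100011→0 (1)
 71  0110001000111→0 (0)
 72  1100010001110→1 (1)
 73  1000100011101→1 (0)
 74  0001000111010→0 (1)
 75  0010001110101→0 (0)
 76  0100011101010→0 (1)
 77  1000111010101→1 (1)
 78  0001110101011→0 (0)
 79  0011101010110→0 (1)
 80  0111010101101→0 (1)
 81  1110101011011→1 (1)
 82  1101010110111→1 (1)
 83  1010101101111→1 (0)
 84  0101011011110→0 (0)
 85  1010110111100→1 (1)
 86  0101101111001→0 (0)
 87  1011011110010→1 (1)
 88  0110111100101→0 (0)
 89  1101111001010→1 (0)
 90  1011110010100→1 (0)
 91  0111100101000→0 (1)
 92  1111001010001→1 (0)
 93  1110010100010→1 (1)
 94  1100101000101→1 (1)
 95  1001010001011→1 (1)
 96  0010100010111→0 (0)
 97  0101000101110→0 (0)
 98  1010001011100→1 (1)
 99  0100010111001→0 (0)
100  1000101110010→1 (1)
101  0001011100101→0 (0)
102  0010111001010→0 (1)
103  0101110010101→0 (0)
104  1011100101010→1 (0)
105  0111001010100→0 (1)
106  1110010101001→1 (1)
107  1100101010011→1 (0)
108  1001010100110→1 (0)
109  0010101001100→0 (0)
110  0101010011000→0 (1)
111  1010100110001→1 (0)
112  0101001100010→0 (0)
113  1010011000100→1 (0)
114  0100110001000→0 (1)
115  1001100010001→1 (0)
116  0011000100010→0 (0)
117  0110001000100→0 (1)
118  1100010001001→1 (1)
119  1000100010011→1 (0)
120  0001000100110→0 (1)
121  0010001001101→0 (1)
122  0100010011011→0 (0)
123  1000100110110→1 (0)
124  0001001101100→0 (0)
125  0010011011000→0 (1)
126  0100110110001→0 (1)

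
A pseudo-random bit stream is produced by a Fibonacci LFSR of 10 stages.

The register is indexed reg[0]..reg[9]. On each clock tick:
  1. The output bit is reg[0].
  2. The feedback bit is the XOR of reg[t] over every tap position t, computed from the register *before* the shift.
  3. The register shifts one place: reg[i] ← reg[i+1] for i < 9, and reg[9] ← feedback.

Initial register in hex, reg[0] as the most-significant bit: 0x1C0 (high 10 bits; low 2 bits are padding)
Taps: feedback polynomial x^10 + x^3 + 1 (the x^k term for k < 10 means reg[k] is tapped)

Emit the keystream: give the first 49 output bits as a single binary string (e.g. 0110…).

0001110000111111011100010011111000110011111010110

k : reg_k → out_k, fb_k
0: 0001110000 → 0, fb=1
1: 0011100001 → 0, fb=1
2: 0111000011 → 0, fb=1
3: 1110000111 → 1, fb=1
4: 1100001111 → 1, fb=1
5: 1000011111 → 1, fb=1
6: 0000111111 → 0, fb=0
7: 0001111110 → 0, fb=1
8: 0011111101 → 0, fb=1
9: 0111111011 → 0, fb=1
10: 1111110111 → 1, fb=0
11: 1111101110 → 1, fb=0
12: 1111011100 → 1, fb=0
13: 1110111000 → 1, fb=1
14: 1101110001 → 1, fb=0
15: 1011100010 → 1, fb=0
16: 0111000100 → 0, fb=1
17: 1110001001 → 1, fb=1
18: 1100010011 → 1, fb=1
19: 1000100111 → 1, fb=1
20: 0001001111 → 0, fb=1
21: 0010011111 → 0, fb=0
22: 0100111110 → 0, fb=0
23: 1001111100 → 1, fb=0
24: 0011111000 → 0, fb=1
25: 0111110001 → 0, fb=1
26: 1111100011 → 1, fb=0
27: 1111000110 → 1, fb=0
28: 1110001100 → 1, fb=1
29: 1100011001 → 1, fb=1
30: 1000110011 → 1, fb=1
31: 0001100111 → 0, fb=1
32: 0011001111 → 0, fb=1
33: 0110011111 → 0, fb=0
34: 1100111110 → 1, fb=1
35: 1001111101 → 1, fb=0
36: 0011111010 → 0, fb=1
37: 0111110101 → 0, fb=1
38: 1111101011 → 1, fb=0
39: 1111010110 → 1, fb=0
40: 1110101100 → 1, fb=1
41: 1101011001 → 1, fb=0
42: 1010110010 → 1, fb=1
43: 0101100101 → 0, fb=1
44: 1011001011 → 1, fb=0
45: 0110010110 → 0, fb=0
46: 1100101100 → 1, fb=1
47: 1001011001 → 1, fb=0
48: 0010110010 → 0, fb=0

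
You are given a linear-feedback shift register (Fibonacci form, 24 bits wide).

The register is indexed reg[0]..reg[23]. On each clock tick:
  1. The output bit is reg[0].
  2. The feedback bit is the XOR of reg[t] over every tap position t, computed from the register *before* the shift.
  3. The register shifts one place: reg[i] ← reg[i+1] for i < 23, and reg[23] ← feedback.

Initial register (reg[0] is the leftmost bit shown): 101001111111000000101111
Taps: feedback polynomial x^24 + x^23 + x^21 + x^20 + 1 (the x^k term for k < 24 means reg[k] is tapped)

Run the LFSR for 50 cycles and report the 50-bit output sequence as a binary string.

10100111111100000010111100100001011100011111010010

k : reg_k → out_k, fb_k
0: 101001111111000000101111 → 1, fb=0
1: 010011111110000001011110 → 0, fb=0
2: 100111111100000010111100 → 1, fb=1
3: 001111111000000101111001 → 0, fb=0
4: 011111110000001011110010 → 0, fb=0
5: 111111100000010111100100 → 1, fb=0
6: 111111000000101111001000 → 1, fb=0
7: 111110000001011110010000 → 1, fb=1
8: 111100000010111100100001 → 1, fb=0
9: 111000000101111001000010 → 1, fb=1
10: 110000001011110010000101 → 1, fb=1
11: 100000010111100100001011 → 1, fb=1
12: 000000101111001000010111 → 0, fb=0
13: 000001011110010000101110 → 0, fb=0
14: 000010111100100001011100 → 0, fb=0
15: 000101111001000010111000 → 0, fb=1
16: 001011110010000101110001 → 0, fb=1
17: 010111100100001011100011 → 0, fb=1
18: 101111001000010111000111 → 1, fb=1
19: 011110010000101110001111 → 0, fb=1
20: 111100100001011100011111 → 1, fb=0
21: 111001000010111000111110 → 1, fb=1
22: 110010000101110001111101 → 1, fb=0
23: 100100001011100011111010 → 1, fb=0
24: 001000010111000111110100 → 0, fb=1
25: 010000101110001111101001 → 0, fb=0
26: 100001011100011111010010 → 1, fb=1
27: 000010111000111110100101 → 0, fb=0
28: 000101110001111101001010 → 0, fb=1
29: 001011100011111010010101 → 0, fb=0
30: 010111000111110100101010 → 0, fb=1
31: 101110001111101001010101 → 1, fb=1
32: 011100011111010010101011 → 0, fb=0
33: 111000111110100101010110 → 1, fb=0
34: 110001111101001010101100 → 1, fb=1
35: 100011111010010101011001 → 1, fb=1
36: 000111110100101010110011 → 0, fb=1
37: 001111101001010101100111 → 0, fb=0
38: 011111010010101011001110 → 0, fb=0
39: 111110100101010110011100 → 1, fb=1
40: 111101001010101100111001 → 1, fb=1
41: 111010010101011001110011 → 1, fb=0
42: 110100101010110011100110 → 1, fb=0
43: 101001010101100111001100 → 1, fb=1
44: 010010101011001110011001 → 0, fb=0
45: 100101010110011100110010 → 1, fb=1
46: 001010101100111001100101 → 0, fb=0
47: 010101011001110011001010 → 0, fb=1
48: 101010110011100110010101 → 1, fb=1
49: 010101100111001100101011 → 0, fb=0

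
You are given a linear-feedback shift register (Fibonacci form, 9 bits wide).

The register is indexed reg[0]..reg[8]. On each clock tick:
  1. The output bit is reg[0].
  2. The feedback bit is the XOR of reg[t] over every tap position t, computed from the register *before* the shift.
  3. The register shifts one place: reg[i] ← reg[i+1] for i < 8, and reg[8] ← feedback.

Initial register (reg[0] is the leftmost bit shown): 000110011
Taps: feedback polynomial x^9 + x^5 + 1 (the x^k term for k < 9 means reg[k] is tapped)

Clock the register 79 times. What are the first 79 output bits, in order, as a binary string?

step | reg (before) | out | fb
   0 | 000110011 | 0 | 0
   1 | 001100110 | 0 | 0
   2 | 011001100 | 0 | 1
   3 | 110011001 | 1 | 0
   4 | 100110010 | 1 | 1
   5 | 001100101 | 0 | 0
   6 | 011001010 | 0 | 1
   7 | 110010101 | 1 | 1
   8 | 100101011 | 1 | 0
   9 | 001010110 | 0 | 0
  10 | 010101100 | 0 | 1
  11 | 101011001 | 1 | 0
  12 | 010110010 | 0 | 0
  13 | 101100100 | 1 | 1
  14 | 011001001 | 0 | 1
  15 | 110010011 | 1 | 1
  16 | 100100111 | 1 | 1
  17 | 001001111 | 0 | 1
  18 | 010011111 | 0 | 1
  19 | 100111111 | 1 | 0
  20 | 001111110 | 0 | 1
  21 | 011111101 | 0 | 1
  22 | 111111011 | 1 | 0
  23 | 111110110 | 1 | 1
  24 | 111101101 | 1 | 0
  25 | 111011010 | 1 | 0
  26 | 110110100 | 1 | 1
  27 | 101101001 | 1 | 0
  28 | 011010010 | 0 | 0
  29 | 110100100 | 1 | 1
  30 | 101001001 | 1 | 0
  31 | 010010010 | 0 | 0
  32 | 100100100 | 1 | 1
  33 | 001001001 | 0 | 1
  34 | 010010011 | 0 | 0
  35 | 100100110 | 1 | 1
  36 | 001001101 | 0 | 1
  37 | 010011011 | 0 | 1
  38 | 100110111 | 1 | 1
  39 | 001101111 | 0 | 1
  40 | 011011111 | 0 | 1
  41 | 110111111 | 1 | 0
  42 | 101111110 | 1 | 0
  43 | 011111100 | 0 | 1
  44 | 111111001 | 1 | 0
  45 | 111110010 | 1 | 1
  46 | 111100101 | 1 | 1
  47 | 111001011 | 1 | 0
  48 | 110010110 | 1 | 1
  49 | 100101101 | 1 | 0
  50 | 001011010 | 0 | 1
  51 | 010110101 | 0 | 0
  52 | 101101010 | 1 | 0
  53 | 011010100 | 0 | 0
  54 | 110101000 | 1 | 0
  55 | 101010000 | 1 | 1
  56 | 010100001 | 0 | 0
  57 | 101000010 | 1 | 1
  58 | 010000101 | 0 | 0
  59 | 100001010 | 1 | 0
  60 | 000010100 | 0 | 0
  61 | 000101000 | 0 | 1
  62 | 001010001 | 0 | 0
  63 | 010100010 | 0 | 0
  64 | 101000100 | 1 | 1
  65 | 010001001 | 0 | 1
  66 | 100010011 | 1 | 1
  67 | 000100111 | 0 | 0
  68 | 001001110 | 0 | 1
  69 | 010011101 | 0 | 1
  70 | 100111011 | 1 | 0
  71 | 001110110 | 0 | 0
  72 | 011101100 | 0 | 1
  73 | 111011001 | 1 | 0
  74 | 110110010 | 1 | 1
  75 | 101100101 | 1 | 1
  76 | 011001011 | 0 | 1
  77 | 110010111 | 1 | 1
  78 | 100101111 | 1 | 0

0001100110010101100100111111011010010010011011111100101101010000101000100111011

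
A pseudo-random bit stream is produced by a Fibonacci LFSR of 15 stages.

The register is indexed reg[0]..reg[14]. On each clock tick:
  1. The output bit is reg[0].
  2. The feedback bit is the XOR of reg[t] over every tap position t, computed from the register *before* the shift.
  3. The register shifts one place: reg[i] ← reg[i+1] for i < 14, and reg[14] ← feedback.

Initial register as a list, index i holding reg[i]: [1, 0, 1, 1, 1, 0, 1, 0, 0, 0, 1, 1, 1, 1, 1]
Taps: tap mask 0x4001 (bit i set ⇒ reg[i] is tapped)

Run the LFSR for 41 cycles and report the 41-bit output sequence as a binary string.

10111010001111100101100001010111001000001

tick  register→output (feedback)
  0  101110100011111→1 (0)
  1  011101000111110→0 (0)
  2  111010001111100→1 (1)
  3  110100011111001→1 (0)
  4  101000111110010→1 (1)
  5  010001111100101→0 (1)
  6  100011111001011→1 (0)
  7  000111110010110→0 (0)
  8  001111100101100→0 (0)
  9  011111001011000→0 (0)
 10  111110010110000→1 (1)
 11  111100101100001→1 (0)
 12  111001011000010→1 (1)
 13  110010110000101→1 (0)
 14  100101100001010→1 (1)
 15  001011000010101→0 (1)
 16  010110000101011→0 (1)
 17  101100001010111→1 (0)
 18  011000010101110→0 (0)
 19  110000101011100→1 (1)
 20  100001010111001→1 (0)
 21  000010101110010→0 (0)
 22  000101011100100→0 (0)
 23  001010111001000→0 (0)
 24  010101110010000→0 (0)
 25  101011100100000→1 (1)
 26  010111001000001→0 (1)
 27  101110010000011→1 (0)
 28  011100100000110→0 (0)
 29  111001000001100→1 (1)
 30  110010000011001→1 (0)
 31  100100000110010→1 (1)
 32  001000001100101→0 (1)
 33  010000011001011→0 (1)
 34  100000110010111→1 (0)
 35  000001100101110→0 (0)
 36  000011001011100→0 (0)
 37  000110010111000→0 (0)
 38  001100101110000→0 (0)
 39  011001011100000→0 (0)
 40  110010111000000→1 (1)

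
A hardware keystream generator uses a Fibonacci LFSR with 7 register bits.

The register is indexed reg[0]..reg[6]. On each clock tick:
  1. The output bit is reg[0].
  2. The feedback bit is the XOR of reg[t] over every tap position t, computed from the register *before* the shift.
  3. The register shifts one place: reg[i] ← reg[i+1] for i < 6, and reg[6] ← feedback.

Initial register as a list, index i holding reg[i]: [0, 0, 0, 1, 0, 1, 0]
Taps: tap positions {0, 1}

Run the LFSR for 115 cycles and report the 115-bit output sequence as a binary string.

k : reg_k → out_k, fb_k
0: 0001010 → 0, fb=0
1: 0010100 → 0, fb=0
2: 0101000 → 0, fb=1
3: 1010001 → 1, fb=1
4: 0100011 → 0, fb=1
5: 1000111 → 1, fb=1
6: 0001111 → 0, fb=0
7: 0011110 → 0, fb=0
8: 0111100 → 0, fb=1
9: 1111001 → 1, fb=0
10: 1110010 → 1, fb=0
11: 1100100 → 1, fb=0
12: 1001000 → 1, fb=1
13: 0010001 → 0, fb=0
14: 0100010 → 0, fb=1
15: 1000101 → 1, fb=1
16: 0001011 → 0, fb=0
17: 0010110 → 0, fb=0
18: 0101100 → 0, fb=1
19: 1011001 → 1, fb=1
20: 0110011 → 0, fb=1
21: 1100111 → 1, fb=0
22: 1001110 → 1, fb=1
23: 0011101 → 0, fb=0
24: 0111010 → 0, fb=1
25: 1110101 → 1, fb=0
26: 1101010 → 1, fb=0
27: 1010100 → 1, fb=1
28: 0101001 → 0, fb=1
29: 1010011 → 1, fb=1
30: 0100111 → 0, fb=1
31: 1001111 → 1, fb=1
32: 0011111 → 0, fb=0
33: 0111110 → 0, fb=1
34: 1111101 → 1, fb=0
35: 1111010 → 1, fb=0
36: 1110100 → 1, fb=0
37: 1101000 → 1, fb=0
38: 1010000 → 1, fb=1
39: 0100001 → 0, fb=1
40: 1000011 → 1, fb=1
41: 0000111 → 0, fb=0
42: 0001110 → 0, fb=0
43: 0011100 → 0, fb=0
44: 0111000 → 0, fb=1
45: 1110001 → 1, fb=0
46: 1100010 → 1, fb=0
47: 1000100 → 1, fb=1
48: 0001001 → 0, fb=0
49: 0010010 → 0, fb=0
50: 0100100 → 0, fb=1
51: 1001001 → 1, fb=1
52: 0010011 → 0, fb=0
53: 0100110 → 0, fb=1
54: 1001101 → 1, fb=1
55: 0011011 → 0, fb=0
56: 0110110 → 0, fb=1
57: 1101101 → 1, fb=0
58: 1011010 → 1, fb=1
59: 0110101 → 0, fb=1
60: 1101011 → 1, fb=0
61: 1010110 → 1, fb=1
62: 0101101 → 0, fb=1
63: 1011011 → 1, fb=1
64: 0110111 → 0, fb=1
65: 1101111 → 1, fb=0
66: 1011110 → 1, fb=1
67: 0111101 → 0, fb=1
68: 1111011 → 1, fb=0
69: 1110110 → 1, fb=0
70: 1101100 → 1, fb=0
71: 1011000 → 1, fb=1
72: 0110001 → 0, fb=1
73: 1100011 → 1, fb=0
74: 1000110 → 1, fb=1
75: 0001101 → 0, fb=0
76: 0011010 → 0, fb=0
77: 0110100 → 0, fb=1
78: 1101001 → 1, fb=0
79: 1010010 → 1, fb=1
80: 0100101 → 0, fb=1
81: 1001011 → 1, fb=1
82: 0010111 → 0, fb=0
83: 0101110 → 0, fb=1
84: 1011101 → 1, fb=1
85: 0111011 → 0, fb=1
86: 1110111 → 1, fb=0
87: 1101110 → 1, fb=0
88: 1011100 → 1, fb=1
89: 0111001 → 0, fb=1
90: 1110011 → 1, fb=0
91: 1100110 → 1, fb=0
92: 1001100 → 1, fb=1
93: 0011001 → 0, fb=0
94: 0110010 → 0, fb=1
95: 1100101 → 1, fb=0
96: 1001010 → 1, fb=1
97: 0010101 → 0, fb=0
98: 0101010 → 0, fb=1
99: 1010101 → 1, fb=1
100: 0101011 → 0, fb=1
101: 1010111 → 1, fb=1
102: 0101111 → 0, fb=1
103: 1011111 → 1, fb=1
104: 0111111 → 0, fb=1
105: 1111111 → 1, fb=0
106: 1111110 → 1, fb=0
107: 1111100 → 1, fb=0
108: 1111000 → 1, fb=0
109: 1110000 → 1, fb=0
110: 1100000 → 1, fb=0
111: 1000000 → 1, fb=1
112: 0000001 → 0, fb=0
113: 0000010 → 0, fb=0
114: 0000100 → 0, fb=0

0001010001111001000101100111010100111110100001110001001001101101011011110110001101001011101110011001010101111111000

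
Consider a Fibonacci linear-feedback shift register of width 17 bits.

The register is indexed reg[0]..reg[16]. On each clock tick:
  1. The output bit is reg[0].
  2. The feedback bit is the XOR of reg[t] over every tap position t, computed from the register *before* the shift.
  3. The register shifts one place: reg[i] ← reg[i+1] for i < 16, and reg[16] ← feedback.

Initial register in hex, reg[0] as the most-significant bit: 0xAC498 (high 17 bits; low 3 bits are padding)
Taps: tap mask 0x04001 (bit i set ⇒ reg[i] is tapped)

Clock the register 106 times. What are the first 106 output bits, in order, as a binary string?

step | reg (before) | out | fb
   0 | 10101100010010011 | 1 | 1
   1 | 01011000100100111 | 0 | 1
   2 | 10110001001001111 | 1 | 0
   3 | 01100010010011110 | 0 | 1
   4 | 11000100100111101 | 1 | 0
   5 | 10001001001111010 | 1 | 1
   6 | 00010010011110101 | 0 | 1
   7 | 00100100111101011 | 0 | 0
   8 | 01001001111010110 | 0 | 1
   9 | 10010011110101101 | 1 | 0
  10 | 00100111101011010 | 0 | 0
  11 | 01001111010110100 | 0 | 1
  12 | 10011110101101001 | 1 | 1
  13 | 00111101011010011 | 0 | 0
  14 | 01111010110100110 | 0 | 1
  15 | 11110101101001101 | 1 | 0
  16 | 11101011010011010 | 1 | 1
  17 | 11010110100110101 | 1 | 0
  18 | 10101101001101010 | 1 | 1
  19 | 01011010011010101 | 0 | 1
  20 | 10110100110101011 | 1 | 1
  21 | 01101001101010111 | 0 | 1
  22 | 11010011010101111 | 1 | 0
  23 | 10100110101011110 | 1 | 0
  24 | 01001101010111100 | 0 | 1
  25 | 10011010101111001 | 1 | 1
  26 | 00110101011110011 | 0 | 0
  27 | 01101010111100110 | 0 | 1
  28 | 11010101111001101 | 1 | 0
  29 | 10101011110011010 | 1 | 1
  30 | 01010111100110101 | 0 | 1
  31 | 10101111001101011 | 1 | 1
  32 | 01011110011010111 | 0 | 1
  33 | 10111100110101111 | 1 | 0
  34 | 01111001101011110 | 0 | 1
  35 | 11110011010111101 | 1 | 0
  36 | 11100110101111010 | 1 | 1
  37 | 11001101011110101 | 1 | 0
  38 | 10011010111101010 | 1 | 1
  39 | 00110101111010101 | 0 | 1
  40 | 01101011110101011 | 0 | 0
  41 | 11010111101010110 | 1 | 0
  42 | 10101111010101100 | 1 | 0
  43 | 01011110101011000 | 0 | 0
  44 | 10111101010110000 | 1 | 1
  45 | 01111010101100001 | 0 | 0
  46 | 11110101011000010 | 1 | 1
  47 | 11101010110000101 | 1 | 0
  48 | 11010101100001010 | 1 | 1
  49 | 10101011000010101 | 1 | 0
  50 | 01010110000101010 | 0 | 0
  51 | 10101100001010100 | 1 | 0
  52 | 01011000010101000 | 0 | 0
  53 | 10110000101010000 | 1 | 1
  54 | 01100001010100001 | 0 | 0
  55 | 11000010101000010 | 1 | 1
  56 | 10000101010000101 | 1 | 0
  57 | 00001010100001010 | 0 | 0
  58 | 00010101000010100 | 0 | 1
  59 | 00101010000101001 | 0 | 0
  60 | 01010100001010010 | 0 | 0
  61 | 10101000010100100 | 1 | 0
  62 | 01010000101001000 | 0 | 0
  63 | 10100001010010000 | 1 | 1
  64 | 01000010100100001 | 0 | 0
  65 | 10000101001000010 | 1 | 1
  66 | 00001010010000101 | 0 | 1
  67 | 00010100100001011 | 0 | 0
  68 | 00101001000010110 | 0 | 1
  69 | 01010010000101101 | 0 | 1
  70 | 10100100001011011 | 1 | 1
  71 | 01001000010110111 | 0 | 1
  72 | 10010000101101111 | 1 | 0
  73 | 00100001011011110 | 0 | 1
  74 | 01000010110111101 | 0 | 1
  75 | 10000101101111011 | 1 | 1
  76 | 00001011011110111 | 0 | 1
  77 | 00010110111101111 | 0 | 1
  78 | 00101101111011111 | 0 | 1
  79 | 01011011110111111 | 0 | 1
  80 | 10110111101111111 | 1 | 0
  81 | 01101111011111110 | 0 | 1
  82 | 11011110111111101 | 1 | 0
  83 | 10111101111111010 | 1 | 1
  84 | 01111011111110101 | 0 | 1
  85 | 11110111111101011 | 1 | 1
  86 | 11101111111010111 | 1 | 0
  87 | 11011111110101110 | 1 | 0
  88 | 10111111101011100 | 1 | 0
  89 | 01111111010111000 | 0 | 0
  90 | 11111110101110000 | 1 | 1
  91 | 11111101011100001 | 1 | 1
  92 | 11111010111000011 | 1 | 1
  93 | 11110101110000111 | 1 | 0
  94 | 11101011100001110 | 1 | 0
  95 | 11010111000011100 | 1 | 0
  96 | 10101110000111000 | 1 | 1
  97 | 01011100001110001 | 0 | 0
  98 | 10111000011100010 | 1 | 1
  99 | 01110000111000101 | 0 | 1
 100 | 11100001110001011 | 1 | 1
 101 | 11000011100010111 | 1 | 0
 102 | 10000111000101110 | 1 | 0
 103 | 00001110001011100 | 0 | 1
 104 | 00011100010111001 | 0 | 0
 105 | 00111000101110010 | 0 | 0

1010110001001001111010110100110101011110011010111101010110000101010000101001000010110111101111111010111000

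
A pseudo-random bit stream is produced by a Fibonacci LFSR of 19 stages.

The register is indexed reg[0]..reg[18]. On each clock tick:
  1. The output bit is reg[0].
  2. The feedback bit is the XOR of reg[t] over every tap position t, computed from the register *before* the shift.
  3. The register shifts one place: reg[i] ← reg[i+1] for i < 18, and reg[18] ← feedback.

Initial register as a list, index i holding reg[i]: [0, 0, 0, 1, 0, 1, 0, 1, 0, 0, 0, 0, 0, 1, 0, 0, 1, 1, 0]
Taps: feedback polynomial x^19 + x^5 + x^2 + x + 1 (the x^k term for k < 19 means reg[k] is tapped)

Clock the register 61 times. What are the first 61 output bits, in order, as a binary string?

0001010100000100110110010111000010100100000010001111111110100

k : reg_k → out_k, fb_k
0: 0001010100000100110 → 0, fb=1
1: 0010101000001001101 → 0, fb=1
2: 0101010000010011011 → 0, fb=0
3: 1010100000100110110 → 1, fb=0
4: 0101000001001101100 → 0, fb=1
5: 1010000010011011001 → 1, fb=0
6: 0100000100110110010 → 0, fb=1
7: 1000001001101100101 → 1, fb=1
8: 0000010011011001011 → 0, fb=1
9: 0000100110110010111 → 0, fb=0
10: 0001001101100101110 → 0, fb=0
11: 0010011011001011100 → 0, fb=0
12: 0100110110010111000 → 0, fb=0
13: 1001101100101110000 → 1, fb=1
14: 0011011001011100001 → 0, fb=0
15: 0110110010111000010 → 0, fb=1
16: 1101100101110000101 → 1, fb=0
17: 1011001011100001010 → 1, fb=0
18: 0110010111000010100 → 0, fb=1
19: 1100101110000101001 → 1, fb=0
20: 1001011100001010010 → 1, fb=0
21: 0010111000010100100 → 0, fb=0
22: 0101110000101001000 → 0, fb=0
23: 1011100001010010000 → 1, fb=0
24: 0111000010100100000 → 0, fb=0
25: 1110000101001000000 → 1, fb=1
26: 1100001010010000001 → 1, fb=0
27: 1000010100100000010 → 1, fb=0
28: 0000101001000000100 → 0, fb=0
29: 0001010010000001000 → 0, fb=1
30: 0010100100000010001 → 0, fb=1
31: 0101001000000100011 → 0, fb=1
32: 1010010000001000111 → 1, fb=1
33: 0100100000010001111 → 0, fb=1
34: 1001000000100011111 → 1, fb=1
35: 0010000001000111111 → 0, fb=1
36: 0100000010001111111 → 0, fb=1
37: 1000000100011111111 → 1, fb=1
38: 0000001000111111111 → 0, fb=0
39: 0000010001111111110 → 0, fb=1
40: 0000100011111111101 → 0, fb=0
41: 0001000111111111010 → 0, fb=0
42: 0010001111111110100 → 0, fb=1
43: 0100011111111101001 → 0, fb=0
44: 1000111111111010010 → 1, fb=0
45: 0001111111110100100 → 0, fb=1
46: 0011111111101001001 → 0, fb=0
47: 0111111111010010010 → 0, fb=1
48: 1111111110100100101 → 1, fb=0
49: 1111111101001001010 → 1, fb=0
50: 1111111010010010100 → 1, fb=0
51: 1111110100100101000 → 1, fb=0
52: 1111101001001010000 → 1, fb=1
53: 1111010010010100001 → 1, fb=0
54: 1110100100101000010 → 1, fb=1
55: 1101001001010000101 → 1, fb=0
56: 1010010010100001010 → 1, fb=1
57: 0100100101000010101 → 0, fb=1
58: 1001001010000101011 → 1, fb=1
59: 0010010100001010111 → 0, fb=0
60: 0100101000010101110 → 0, fb=1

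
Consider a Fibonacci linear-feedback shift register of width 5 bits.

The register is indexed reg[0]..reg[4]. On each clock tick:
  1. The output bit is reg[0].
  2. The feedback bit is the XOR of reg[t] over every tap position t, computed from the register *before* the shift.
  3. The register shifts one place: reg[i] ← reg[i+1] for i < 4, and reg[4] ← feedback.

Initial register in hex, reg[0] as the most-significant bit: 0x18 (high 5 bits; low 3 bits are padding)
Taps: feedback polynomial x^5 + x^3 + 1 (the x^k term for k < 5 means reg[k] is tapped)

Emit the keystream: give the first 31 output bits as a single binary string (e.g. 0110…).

tick  register→output (feedback)
  0  00011→0 (1)
  1  00111→0 (1)
  2  01111→0 (1)
  3  11111→1 (0)
  4  11110→1 (0)
  5  11100→1 (1)
  6  11001→1 (1)
  7  10011→1 (0)
  8  00110→0 (1)
  9  01101→0 (0)
 10  11010→1 (0)
 11  10100→1 (1)
 12  01001→0 (0)
 13  10010→1 (0)
 14  00100→0 (0)
 15  01000→0 (0)
 16  10000→1 (1)
 17  00001→0 (0)
 18  00010→0 (1)
 19  00101→0 (0)
 20  01010→0 (1)
 21  10101→1 (1)
 22  01011→0 (1)
 23  10111→1 (0)
 24  01110→0 (1)
 25  11101→1 (1)
 26  11011→1 (0)
 27  10110→1 (0)
 28  01100→0 (0)
 29  11000→1 (1)
 30  10001→1 (1)

0001111100110100100001010111011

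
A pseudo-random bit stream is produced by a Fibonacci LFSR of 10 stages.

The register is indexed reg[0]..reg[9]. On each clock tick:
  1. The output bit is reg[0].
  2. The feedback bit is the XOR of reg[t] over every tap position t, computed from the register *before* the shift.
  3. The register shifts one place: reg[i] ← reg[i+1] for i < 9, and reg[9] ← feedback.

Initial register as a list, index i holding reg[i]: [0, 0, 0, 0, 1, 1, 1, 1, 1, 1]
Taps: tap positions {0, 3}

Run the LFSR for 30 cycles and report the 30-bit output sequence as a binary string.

000011111101110001001111100011

k : reg_k → out_k, fb_k
0: 0000111111 → 0, fb=0
1: 0001111110 → 0, fb=1
2: 0011111101 → 0, fb=1
3: 0111111011 → 0, fb=1
4: 1111110111 → 1, fb=0
5: 1111101110 → 1, fb=0
6: 1111011100 → 1, fb=0
7: 1110111000 → 1, fb=1
8: 1101110001 → 1, fb=0
9: 1011100010 → 1, fb=0
10: 0111000100 → 0, fb=1
11: 1110001001 → 1, fb=1
12: 1100010011 → 1, fb=1
13: 1000100111 → 1, fb=1
14: 0001001111 → 0, fb=1
15: 0010011111 → 0, fb=0
16: 0100111110 → 0, fb=0
17: 1001111100 → 1, fb=0
18: 0011111000 → 0, fb=1
19: 0111110001 → 0, fb=1
20: 1111100011 → 1, fb=0
21: 1111000110 → 1, fb=0
22: 1110001100 → 1, fb=1
23: 1100011001 → 1, fb=1
24: 1000110011 → 1, fb=1
25: 0001100111 → 0, fb=1
26: 0011001111 → 0, fb=1
27: 0110011111 → 0, fb=0
28: 1100111110 → 1, fb=1
29: 1001111101 → 1, fb=0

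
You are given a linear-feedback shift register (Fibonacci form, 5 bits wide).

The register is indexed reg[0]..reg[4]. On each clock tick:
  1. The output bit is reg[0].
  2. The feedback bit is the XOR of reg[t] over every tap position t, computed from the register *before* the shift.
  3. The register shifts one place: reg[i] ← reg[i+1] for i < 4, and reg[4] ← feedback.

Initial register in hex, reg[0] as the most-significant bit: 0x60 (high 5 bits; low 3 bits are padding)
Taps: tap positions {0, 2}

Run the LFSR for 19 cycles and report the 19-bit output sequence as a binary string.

step | reg (before) | out | fb
   0 | 01100 | 0 | 1
   1 | 11001 | 1 | 1
   2 | 10011 | 1 | 1
   3 | 00111 | 0 | 1
   4 | 01111 | 0 | 1
   5 | 11111 | 1 | 0
   6 | 11110 | 1 | 0
   7 | 11100 | 1 | 0
   8 | 11000 | 1 | 1
   9 | 10001 | 1 | 1
  10 | 00011 | 0 | 0
  11 | 00110 | 0 | 1
  12 | 01101 | 0 | 1
  13 | 11011 | 1 | 1
  14 | 10111 | 1 | 0
  15 | 01110 | 0 | 1
  16 | 11101 | 1 | 0
  17 | 11010 | 1 | 1
  18 | 10101 | 1 | 0

0110011111000110111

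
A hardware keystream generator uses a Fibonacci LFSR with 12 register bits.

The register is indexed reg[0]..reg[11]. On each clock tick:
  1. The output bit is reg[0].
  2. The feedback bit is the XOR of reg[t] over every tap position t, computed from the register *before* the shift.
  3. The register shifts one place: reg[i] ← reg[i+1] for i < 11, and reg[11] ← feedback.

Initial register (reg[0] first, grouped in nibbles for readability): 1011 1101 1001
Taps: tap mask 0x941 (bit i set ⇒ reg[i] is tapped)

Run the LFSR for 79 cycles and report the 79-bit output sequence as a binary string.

1011110110011000001011010100001010100111011111111010001001100110100110010001011

step | reg (before) | out | fb
   0 | 101111011001 | 1 | 1
   1 | 011110110011 | 0 | 0
   2 | 111101100110 | 1 | 0
   3 | 111011001100 | 1 | 0
   4 | 110110011000 | 1 | 0
   5 | 101100110000 | 1 | 0
   6 | 011001100000 | 0 | 1
   7 | 110011000001 | 1 | 0
   8 | 100110000010 | 1 | 1
   9 | 001100000101 | 0 | 1
  10 | 011000001011 | 0 | 0
  11 | 110000010110 | 1 | 1
  12 | 100000101101 | 1 | 0
  13 | 000001011010 | 0 | 1
  14 | 000010110101 | 0 | 0
  15 | 000101101010 | 0 | 0
  16 | 001011010100 | 0 | 0
  17 | 010110101000 | 0 | 0
  18 | 101101010000 | 1 | 1
  19 | 011010100001 | 0 | 0
  20 | 110101000010 | 1 | 1
  21 | 101010000101 | 1 | 0
  22 | 010100001010 | 0 | 1
  23 | 101000010101 | 1 | 0
  24 | 010000101010 | 0 | 0
  25 | 100001010100 | 1 | 1
  26 | 000010101001 | 0 | 1
  27 | 000101010011 | 0 | 1
  28 | 001010100111 | 0 | 0
  29 | 010101001110 | 0 | 1
  30 | 101010011101 | 1 | 1
  31 | 010100111011 | 0 | 1
  32 | 101001110111 | 1 | 1
  33 | 010011101111 | 0 | 1
  34 | 100111011111 | 1 | 1
  35 | 001110111111 | 0 | 1
  36 | 011101111111 | 0 | 1
  37 | 111011111111 | 1 | 0
  38 | 110111111110 | 1 | 1
  39 | 101111111101 | 1 | 0
  40 | 011111111010 | 0 | 0
  41 | 111111110100 | 1 | 0
  42 | 111111101000 | 1 | 1
  43 | 111111010001 | 1 | 0
  44 | 111110100010 | 1 | 0
  45 | 111101000100 | 1 | 1
  46 | 111010001001 | 1 | 1
  47 | 110100010011 | 1 | 0
  48 | 101000100110 | 1 | 0
  49 | 010001001100 | 0 | 1
  50 | 100010011001 | 1 | 1
  51 | 000100110011 | 0 | 0
  52 | 001001100110 | 0 | 1
  53 | 010011001101 | 0 | 0
  54 | 100110011010 | 1 | 0
  55 | 001100110100 | 0 | 1
  56 | 011001101001 | 0 | 1
  57 | 110011010011 | 1 | 0
  58 | 100110100110 | 1 | 0
  59 | 001101001100 | 0 | 1
  60 | 011010011001 | 0 | 0
  61 | 110100110010 | 1 | 0
  62 | 101001100100 | 1 | 0
  63 | 010011001000 | 0 | 1
  64 | 100110010001 | 1 | 0
  65 | 001100100010 | 0 | 1
  66 | 011001000101 | 0 | 1
  67 | 110010001011 | 1 | 1
  68 | 100100010111 | 1 | 0
  69 | 001000101110 | 0 | 0
  70 | 010001011100 | 0 | 1
  71 | 100010111001 | 1 | 0
  72 | 000101110010 | 0 | 1
  73 | 001011100101 | 0 | 0
  74 | 010111001010 | 0 | 1
  75 | 101110010101 | 1 | 0
  76 | 011100101010 | 0 | 0
  77 | 111001010100 | 1 | 1
  78 | 110010101001 | 1 | 0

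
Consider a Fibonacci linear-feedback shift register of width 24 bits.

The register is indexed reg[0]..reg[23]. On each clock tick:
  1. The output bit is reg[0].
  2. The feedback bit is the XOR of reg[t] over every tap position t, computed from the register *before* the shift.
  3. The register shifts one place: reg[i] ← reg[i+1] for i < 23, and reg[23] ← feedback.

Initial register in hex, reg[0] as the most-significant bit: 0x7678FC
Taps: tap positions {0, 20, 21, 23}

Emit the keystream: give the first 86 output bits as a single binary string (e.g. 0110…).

step | reg (before) | out | fb
   0 | 011101100111100011111100 | 0 | 0
   1 | 111011001111000111111000 | 1 | 0
   2 | 110110011110001111110000 | 1 | 1
   3 | 101100111100011111100001 | 1 | 0
   4 | 011001111000111111000010 | 0 | 0
   5 | 110011110001111110000100 | 1 | 0
   6 | 100111100011111100001000 | 1 | 0
   7 | 001111000111111000010000 | 0 | 0
   8 | 011110001111110000100000 | 0 | 0
   9 | 111100011111100001000000 | 1 | 1
  10 | 111000111111000010000001 | 1 | 0
  11 | 110001111110000100000010 | 1 | 1
  12 | 100011111100001000000101 | 1 | 1
  13 | 000111111000010000001011 | 0 | 0
  14 | 001111110000100000010110 | 0 | 1
  15 | 011111100001000000101101 | 0 | 1
  16 | 111111000010000001011011 | 1 | 1
  17 | 111110000100000010110111 | 1 | 1
  18 | 111100001000000101101111 | 1 | 0
  19 | 111000010000001011011110 | 1 | 1
  20 | 110000100000010110111101 | 1 | 0
  21 | 100001000000101101111010 | 1 | 0
  22 | 000010000001011011110100 | 0 | 1
  23 | 000100000010110111101001 | 0 | 0
  24 | 001000000101101111010010 | 0 | 0
  25 | 010000001011011110100100 | 0 | 1
  26 | 100000010110111101001001 | 1 | 1
  27 | 000000101101111010010011 | 0 | 1
  28 | 000001011011110100100111 | 0 | 0
  29 | 000010110111101001001110 | 0 | 0
  30 | 000101101111010010011100 | 0 | 0
  31 | 001011011110100100111000 | 0 | 1
  32 | 010110111101001001110001 | 0 | 1
  33 | 101101111010010011100011 | 1 | 0
  34 | 011011110100100111000110 | 0 | 1
  35 | 110111101001001110001101 | 1 | 0
  36 | 101111010010011100011010 | 1 | 0
  37 | 011110100100111000110100 | 0 | 1
  38 | 111101001001110001101001 | 1 | 1
  39 | 111010010011100011010011 | 1 | 0
  40 | 110100100111000110100110 | 1 | 0
  41 | 101001001110001101001100 | 1 | 1
  42 | 010010011100011010011001 | 0 | 0
  43 | 100100111000110100110010 | 1 | 1
  44 | 001001110001101001100101 | 0 | 0
  45 | 010011100011010011001010 | 0 | 1
  46 | 100111000110100110010101 | 1 | 1
  47 | 001110001101001100101011 | 0 | 0
  48 | 011100011010011001010110 | 0 | 1
  49 | 111000110100110010101101 | 1 | 0
  50 | 110001101001100101011010 | 1 | 0
  51 | 100011010011001010110100 | 1 | 0
  52 | 000110100110010101101000 | 0 | 1
  53 | 001101001100101011010001 | 0 | 1
  54 | 011010011001010110100011 | 0 | 1
  55 | 110100110010101101000111 | 1 | 1
  56 | 101001100101011010001111 | 1 | 0
  57 | 010011001010110100011110 | 0 | 0
  58 | 100110010101101000111100 | 1 | 1
  59 | 001100101011010001111001 | 0 | 0
  60 | 011001010110100011110010 | 0 | 0
  61 | 110010101101000111100100 | 1 | 0
  62 | 100101011010001111001000 | 1 | 0
  63 | 001010110100011110010000 | 0 | 0
  64 | 010101101000111100100000 | 0 | 0
  65 | 101011010001111001000000 | 1 | 1
  66 | 010110100011110010000001 | 0 | 1
  67 | 101101000111100100000011 | 1 | 0
  68 | 011010001111001000000110 | 0 | 1
  69 | 110100011110010000001101 | 1 | 0
  70 | 101000111100100000011010 | 1 | 0
  71 | 010001111001000000110100 | 0 | 1
  72 | 100011110010000001101001 | 1 | 1
  73 | 000111100100000011010011 | 0 | 1
  74 | 001111001000000110100111 | 0 | 0
  75 | 011110010000001101001110 | 0 | 0
  76 | 111100100000011010011100 | 1 | 1
  77 | 111001000000110100111001 | 1 | 1
  78 | 110010000001101001110011 | 1 | 0
  79 | 100100000011010011100110 | 1 | 0
  80 | 001000000110100111001100 | 0 | 0
  81 | 010000001101001110011000 | 0 | 1
  82 | 100000011010011100110001 | 1 | 0
  83 | 000000110100111001100010 | 0 | 0
  84 | 000001101001110011000100 | 0 | 1
  85 | 000011010011100110001001 | 0 | 0

01110110011110001111110000100000010110111101001001110001101001100101011010001111001000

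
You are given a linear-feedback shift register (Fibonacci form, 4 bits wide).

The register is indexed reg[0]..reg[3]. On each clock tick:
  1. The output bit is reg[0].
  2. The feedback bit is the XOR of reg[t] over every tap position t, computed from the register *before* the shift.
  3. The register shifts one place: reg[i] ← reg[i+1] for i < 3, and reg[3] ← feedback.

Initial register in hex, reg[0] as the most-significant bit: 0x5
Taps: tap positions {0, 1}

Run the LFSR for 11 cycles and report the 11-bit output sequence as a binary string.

tick  register→output (feedback)
  0  0101→0 (1)
  1  1011→1 (1)
  2  0111→0 (1)
  3  1111→1 (0)
  4  1110→1 (0)
  5  1100→1 (0)
  6  1000→1 (1)
  7  0001→0 (0)
  8  0010→0 (0)
  9  0100→0 (1)
 10  1001→1 (1)

01011110001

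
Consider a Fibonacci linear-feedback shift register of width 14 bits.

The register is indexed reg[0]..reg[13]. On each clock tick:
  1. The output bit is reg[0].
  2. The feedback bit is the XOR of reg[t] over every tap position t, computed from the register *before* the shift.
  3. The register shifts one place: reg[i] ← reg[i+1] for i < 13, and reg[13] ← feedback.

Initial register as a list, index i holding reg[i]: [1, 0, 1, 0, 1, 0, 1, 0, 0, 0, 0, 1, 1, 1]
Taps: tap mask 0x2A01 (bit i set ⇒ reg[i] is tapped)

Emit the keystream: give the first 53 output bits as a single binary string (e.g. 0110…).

10101010000111101111111110100011000001000011001010011

step | reg (before) | out | fb
   0 | 10101010000111 | 1 | 1
   1 | 01010100001111 | 0 | 0
   2 | 10101000011110 | 1 | 1
   3 | 01010000111101 | 0 | 1
   4 | 10100001111011 | 1 | 1
   5 | 01000011110111 | 0 | 1
   6 | 10000111101111 | 1 | 1
   7 | 00001111011111 | 0 | 1
   8 | 00011110111111 | 0 | 1
   9 | 00111101111111 | 0 | 1
  10 | 01111011111111 | 0 | 1
  11 | 11110111111111 | 1 | 0
  12 | 11101111111110 | 1 | 1
  13 | 11011111111101 | 1 | 0
  14 | 10111111111010 | 1 | 0
  15 | 01111111110100 | 0 | 0
  16 | 11111111101000 | 1 | 1
  17 | 11111111010001 | 1 | 1
  18 | 11111110100011 | 1 | 0
  19 | 11111101000110 | 1 | 0
  20 | 11111010001100 | 1 | 0
  21 | 11110100011000 | 1 | 0
  22 | 11101000110000 | 1 | 0
  23 | 11010001100000 | 1 | 1
  24 | 10100011000001 | 1 | 0
  25 | 01000110000010 | 0 | 0
  26 | 10001100000100 | 1 | 0
  27 | 00011000001000 | 0 | 0
  28 | 00110000010000 | 0 | 1
  29 | 01100000100001 | 0 | 1
  30 | 11000001000011 | 1 | 0
  31 | 10000010000110 | 1 | 0
  32 | 00000100001100 | 0 | 1
  33 | 00001000011001 | 0 | 0
  34 | 00010000110010 | 0 | 1
  35 | 00100001100101 | 0 | 0
  36 | 01000011001010 | 0 | 0
  37 | 10000110010100 | 1 | 1
  38 | 00001100101001 | 0 | 1
  39 | 00011001010011 | 0 | 0
  40 | 00110010100110 | 0 | 1
  41 | 01100101001101 | 0 | 0
  42 | 11001010011010 | 1 | 0
  43 | 10010100110100 | 1 | 1
  44 | 00101001101001 | 0 | 1
  45 | 01010011010011 | 0 | 0
  46 | 10100110100110 | 1 | 0
  47 | 01001101001100 | 0 | 1
  48 | 10011010011001 | 1 | 1
  49 | 00110100110011 | 0 | 0
  50 | 01101001100110 | 0 | 1
  51 | 11010011001101 | 1 | 1
  52 | 10100110011011 | 1 | 1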